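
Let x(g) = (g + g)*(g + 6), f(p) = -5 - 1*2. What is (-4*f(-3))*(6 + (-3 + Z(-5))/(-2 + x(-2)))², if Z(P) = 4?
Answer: 80143/81 ≈ 989.42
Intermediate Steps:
f(p) = -7 (f(p) = -5 - 2 = -7)
x(g) = 2*g*(6 + g) (x(g) = (2*g)*(6 + g) = 2*g*(6 + g))
(-4*f(-3))*(6 + (-3 + Z(-5))/(-2 + x(-2)))² = (-4*(-7))*(6 + (-3 + 4)/(-2 + 2*(-2)*(6 - 2)))² = 28*(6 + 1/(-2 + 2*(-2)*4))² = 28*(6 + 1/(-2 - 16))² = 28*(6 + 1/(-18))² = 28*(6 + 1*(-1/18))² = 28*(6 - 1/18)² = 28*(107/18)² = 28*(11449/324) = 80143/81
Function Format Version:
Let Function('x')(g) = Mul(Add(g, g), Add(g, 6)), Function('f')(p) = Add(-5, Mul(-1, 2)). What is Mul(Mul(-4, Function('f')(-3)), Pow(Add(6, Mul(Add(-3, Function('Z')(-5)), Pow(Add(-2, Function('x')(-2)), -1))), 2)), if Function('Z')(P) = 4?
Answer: Rational(80143, 81) ≈ 989.42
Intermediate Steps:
Function('f')(p) = -7 (Function('f')(p) = Add(-5, -2) = -7)
Function('x')(g) = Mul(2, g, Add(6, g)) (Function('x')(g) = Mul(Mul(2, g), Add(6, g)) = Mul(2, g, Add(6, g)))
Mul(Mul(-4, Function('f')(-3)), Pow(Add(6, Mul(Add(-3, Function('Z')(-5)), Pow(Add(-2, Function('x')(-2)), -1))), 2)) = Mul(Mul(-4, -7), Pow(Add(6, Mul(Add(-3, 4), Pow(Add(-2, Mul(2, -2, Add(6, -2))), -1))), 2)) = Mul(28, Pow(Add(6, Mul(1, Pow(Add(-2, Mul(2, -2, 4)), -1))), 2)) = Mul(28, Pow(Add(6, Mul(1, Pow(Add(-2, -16), -1))), 2)) = Mul(28, Pow(Add(6, Mul(1, Pow(-18, -1))), 2)) = Mul(28, Pow(Add(6, Mul(1, Rational(-1, 18))), 2)) = Mul(28, Pow(Add(6, Rational(-1, 18)), 2)) = Mul(28, Pow(Rational(107, 18), 2)) = Mul(28, Rational(11449, 324)) = Rational(80143, 81)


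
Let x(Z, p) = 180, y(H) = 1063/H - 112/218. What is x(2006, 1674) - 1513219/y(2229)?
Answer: 367654813719/8957 ≈ 4.1047e+7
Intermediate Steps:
y(H) = -56/109 + 1063/H (y(H) = 1063/H - 112*1/218 = 1063/H - 56/109 = -56/109 + 1063/H)
x(2006, 1674) - 1513219/y(2229) = 180 - 1513219/(-56/109 + 1063/2229) = 180 - 1513219/(-8957/242961) = 180 - 1513219*(-242961)/8957 = 180 - 1*(-367653201459/8957) = 180 + 367653201459/8957 = 367654813719/8957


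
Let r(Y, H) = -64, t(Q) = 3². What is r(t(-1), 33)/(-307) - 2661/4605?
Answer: -567/1535 ≈ -0.36938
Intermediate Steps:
t(Q) = 9
r(t(-1), 33)/(-307) - 2661/4605 = -64/(-307) - 2661/4605 = -64*(-1/307) - 2661*1/4605 = 64/307 - 887/1535 = -567/1535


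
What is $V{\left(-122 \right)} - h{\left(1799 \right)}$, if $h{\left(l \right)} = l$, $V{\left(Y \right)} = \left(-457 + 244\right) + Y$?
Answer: $-2134$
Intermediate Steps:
$V{\left(Y \right)} = -213 + Y$
$V{\left(-122 \right)} - h{\left(1799 \right)} = \left(-213 - 122\right) - 1799 = -335 - 1799 = -2134$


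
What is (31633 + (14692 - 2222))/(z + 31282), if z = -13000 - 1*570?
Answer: 14701/5904 ≈ 2.4900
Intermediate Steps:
z = -13570 (z = -13000 - 570 = -13570)
(31633 + (14692 - 2222))/(z + 31282) = (31633 + (14692 - 2222))/(-13570 + 31282) = (31633 + 12470)/17712 = 44103*(1/17712) = 14701/5904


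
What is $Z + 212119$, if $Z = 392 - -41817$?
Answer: $254328$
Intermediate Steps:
$Z = 42209$ ($Z = 392 + 41817 = 42209$)
$Z + 212119 = 42209 + 212119 = 254328$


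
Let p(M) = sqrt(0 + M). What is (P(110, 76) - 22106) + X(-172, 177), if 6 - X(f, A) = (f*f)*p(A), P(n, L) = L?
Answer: -22024 - 29584*sqrt(177) ≈ -4.1561e+5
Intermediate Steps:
p(M) = sqrt(M)
X(f, A) = 6 - sqrt(A)*f**2 (X(f, A) = 6 - f*f*sqrt(A) = 6 - f**2*sqrt(A) = 6 - sqrt(A)*f**2)
(P(110, 76) - 22106) + X(-172, 177) = (76 - 22106) + (6 - 1*sqrt(177)*(-172)**2) = -22030 + (6 - 1*sqrt(177)*29584) = -22030 + (6 - 29584*sqrt(177)) = -22024 - 29584*sqrt(177)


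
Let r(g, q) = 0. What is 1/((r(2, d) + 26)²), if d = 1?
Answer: 1/676 ≈ 0.0014793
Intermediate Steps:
1/((r(2, d) + 26)²) = 1/((0 + 26)²) = 1/(26²) = 1/676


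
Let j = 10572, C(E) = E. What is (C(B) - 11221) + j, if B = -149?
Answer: -798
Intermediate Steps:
(C(B) - 11221) + j = (-149 - 11221) + 10572 = -11370 + 10572 = -798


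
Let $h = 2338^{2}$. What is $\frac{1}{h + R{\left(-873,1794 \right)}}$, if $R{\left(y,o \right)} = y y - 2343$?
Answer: $\frac{1}{6226030} \approx 1.6062 \cdot 10^{-7}$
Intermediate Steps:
$R{\left(y,o \right)} = -2343 + y^{2}$ ($R{\left(y,o \right)} = y^{2} - 2343 = -2343 + y^{2}$)
$h = 5466244$
$\frac{1}{h + R{\left(-873,1794 \right)}} = \frac{1}{5466244 - \left(2343 - \left(-873\right)^{2}\right)} = \frac{1}{5466244 + \left(-2343 + 762129\right)} = \frac{1}{5466244 + 759786} = \frac{1}{6226030}$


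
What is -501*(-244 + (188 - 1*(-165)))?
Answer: -54609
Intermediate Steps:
-501*(-244 + (188 - 1*(-165))) = -501*(-244 + (188 + 165)) = -501*(-244 + 353) = -501*109 = -54609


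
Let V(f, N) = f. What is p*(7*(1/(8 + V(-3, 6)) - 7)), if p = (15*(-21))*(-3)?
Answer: -44982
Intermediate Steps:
p = 945 (p = -315*(-3) = 945)
p*(7*(1/(8 + V(-3, 6)) - 7)) = 945*(7*(1/(8 - 3) - 7)) = 945*(7*(1/5 - 7)) = 945*(7*(-34/5)) = 945*(-238/5) = -44982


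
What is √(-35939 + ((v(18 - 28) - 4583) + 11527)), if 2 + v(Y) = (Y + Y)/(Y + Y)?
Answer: 2*I*√7249 ≈ 170.28*I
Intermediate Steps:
v(Y) = -1 (v(Y) = -2 + (Y + Y)/(Y + Y) = -2 + (2*Y)/((2*Y)) = -2 + (2*Y)*(1/(2*Y)) = -2 + 1 = -1)
√(-35939 + ((v(18 - 28) - 4583) + 11527)) = √(-35939 + ((-1 - 4583) + 11527)) = √(-35939 + (-4584 + 11527)) = √(-35939 + 6943) = √(-28996) = 2*I*√7249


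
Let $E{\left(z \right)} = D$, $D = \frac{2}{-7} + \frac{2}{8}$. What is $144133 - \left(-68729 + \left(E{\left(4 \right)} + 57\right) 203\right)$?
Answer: $\frac{805193}{4} \approx 2.013 \cdot 10^{5}$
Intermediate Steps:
$D = - \frac{1}{28}$ ($D = 2 \left(- \frac{1}{7}\right) + 2 \cdot \frac{1}{8} = - \frac{2}{7} + \frac{1}{4} = - \frac{1}{28} \approx -0.035714$)
$E{\left(z \right)} = - \frac{1}{28}$
$144133 - \left(-68729 + \left(E{\left(4 \right)} + 57\right) 203\right) = 144133 - \left(-68729 + \left(- \frac{1}{28} + 57\right) 203\right) = 144133 - \left(-68729 + \frac{1595}{28} \cdot 203\right) = 144133 - \left(-68729 + \frac{46255}{4}\right) = 144133 - - \frac{228661}{4} = 144133 + \frac{228661}{4} = \frac{805193}{4}$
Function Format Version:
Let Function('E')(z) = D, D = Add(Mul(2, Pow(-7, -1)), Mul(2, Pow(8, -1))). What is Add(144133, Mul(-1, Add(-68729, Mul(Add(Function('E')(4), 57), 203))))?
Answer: Rational(805193, 4) ≈ 2.0130e+5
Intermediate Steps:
D = Rational(-1, 28) (D = Add(Mul(2, Rational(-1, 7)), Mul(2, Rational(1, 8))) = Add(Rational(-2, 7), Rational(1, 4)) = Rational(-1, 28) ≈ -0.035714)
Function('E')(z) = Rational(-1, 28)
Add(144133, Mul(-1, Add(-68729, Mul(Add(Function('E')(4), 57), 203)))) = Add(144133, Mul(-1, Add(-68729, Mul(Add(Rational(-1, 28), 57), 203)))) = Add(144133, Mul(-1, Add(-68729, Mul(Rational(1595, 28), 203)))) = Add(144133, Mul(-1, Add(-68729, Rational(46255, 4)))) = Add(144133, Mul(-1, Rational(-228661, 4))) = Add(144133, Rational(228661, 4)) = Rational(805193, 4)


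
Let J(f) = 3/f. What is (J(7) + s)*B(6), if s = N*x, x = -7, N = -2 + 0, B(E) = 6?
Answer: 606/7 ≈ 86.571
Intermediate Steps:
N = -2
s = 14 (s = -2*(-7) = 14)
(J(7) + s)*B(6) = (3/7 + 14)*6 = (101/7)*6 = 606/7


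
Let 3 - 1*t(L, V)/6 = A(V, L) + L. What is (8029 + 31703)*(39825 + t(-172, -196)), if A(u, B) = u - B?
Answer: 1629766908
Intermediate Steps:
t(L, V) = 18 - 6*V (t(L, V) = 18 - 6*((V - L) + L) = 18 - 6*V)
(8029 + 31703)*(39825 + t(-172, -196)) = (8029 + 31703)*(39825 + (18 - 6*(-196))) = 39732*(39825 + (18 + 1176)) = 39732*(39825 + 1194) = 39732*41019 = 1629766908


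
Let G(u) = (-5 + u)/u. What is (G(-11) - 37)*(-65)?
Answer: 25415/11 ≈ 2310.5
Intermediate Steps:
G(u) = (-5 + u)/u
(G(-11) - 37)*(-65) = ((-5 - 11)/(-11) - 37)*(-65) = (-1/11*(-16) - 37)*(-65) = (16/11 - 37)*(-65) = -391/11*(-65) = 25415/11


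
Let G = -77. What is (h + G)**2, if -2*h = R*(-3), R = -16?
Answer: 10201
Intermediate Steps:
h = -24 (h = -(-8)*(-3) = -1/2*48 = -24)
(h + G)**2 = (-24 - 77)**2 = (-101)**2 = 10201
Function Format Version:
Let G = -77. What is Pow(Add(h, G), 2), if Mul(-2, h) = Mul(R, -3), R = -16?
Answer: 10201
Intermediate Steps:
h = -24 (h = Mul(Rational(-1, 2), Mul(-16, -3)) = Mul(Rational(-1, 2), 48) = -24)
Pow(Add(h, G), 2) = Pow(Add(-24, -77), 2) = Pow(-101, 2) = 10201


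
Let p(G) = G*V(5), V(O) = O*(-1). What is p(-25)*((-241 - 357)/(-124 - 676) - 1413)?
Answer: -2824505/16 ≈ -1.7653e+5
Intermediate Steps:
V(O) = -O
p(G) = -5*G (p(G) = G*(-1*5) = G*(-5) = -5*G)
p(-25)*((-241 - 357)/(-124 - 676) - 1413) = (-5*(-25))*((-241 - 357)/(-124 - 676) - 1413) = 125*(-598/(-800) - 1413) = 125*(-598*(-1/800) - 1413) = 125*(299/400 - 1413) = 125*(-564901/400) = -2824505/16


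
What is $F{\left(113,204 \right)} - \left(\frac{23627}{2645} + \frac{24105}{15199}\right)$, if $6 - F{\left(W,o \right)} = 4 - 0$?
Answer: $- \frac{342461788}{40201355} \approx -8.5187$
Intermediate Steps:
$F{\left(W,o \right)} = 2$ ($F{\left(W,o \right)} = 6 - \left(4 - 0\right) = 6 - \left(4 + 0\right) = 6 - 4 = 2$)
$F{\left(113,204 \right)} - \left(\frac{23627}{2645} + \frac{24105}{15199}\right) = 2 - \left(\frac{23627}{2645} + \frac{24105}{15199}\right) = 2 - \frac{422864498}{40201355} = - \frac{342461788}{40201355}$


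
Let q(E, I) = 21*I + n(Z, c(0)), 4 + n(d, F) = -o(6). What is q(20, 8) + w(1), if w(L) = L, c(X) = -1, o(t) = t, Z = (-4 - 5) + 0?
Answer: 159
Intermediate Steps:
Z = -9 (Z = -9 + 0 = -9)
n(d, F) = -10 (n(d, F) = -4 - 1*6 = -4 - 6 = -10)
q(E, I) = -10 + 21*I (q(E, I) = 21*I - 10 = -10 + 21*I)
q(20, 8) + w(1) = (-10 + 21*8) + 1 = (-10 + 168) + 1 = 158 + 1 = 159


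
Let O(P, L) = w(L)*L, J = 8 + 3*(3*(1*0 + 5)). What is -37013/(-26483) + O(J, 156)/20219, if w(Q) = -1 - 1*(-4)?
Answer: 760759891/535459777 ≈ 1.4208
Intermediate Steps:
w(Q) = 3 (w(Q) = -1 + 4 = 3)
J = 53 (J = 8 + 3*(3*(0 + 5)) = 8 + 3*(3*5) = 8 + 3*15 = 8 + 45 = 53)
O(P, L) = 3*L
-37013/(-26483) + O(J, 156)/20219 = -37013/(-26483) + (3*156)/20219 = -37013*(-1/26483) + 468*(1/20219) = 37013/26483 + 468/20219 = 760759891/535459777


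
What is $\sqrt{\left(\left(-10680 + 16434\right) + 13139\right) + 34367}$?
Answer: $2 \sqrt{13315} \approx 230.78$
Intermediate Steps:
$\sqrt{\left(\left(-10680 + 16434\right) + 13139\right) + 34367} = \sqrt{\left(5754 + 13139\right) + 34367} = \sqrt{18893 + 34367} = \sqrt{53260} = 2 \sqrt{13315}$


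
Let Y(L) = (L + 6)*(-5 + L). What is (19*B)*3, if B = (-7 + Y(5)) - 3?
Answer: -570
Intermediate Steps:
Y(L) = (-5 + L)*(6 + L) (Y(L) = (6 + L)*(-5 + L) = (-5 + L)*(6 + L))
B = -10 (B = (-7 + (-30 + 5 + 5²)) - 3 = (-7 + (-30 + 5 + 25)) - 3 = (-7 + 0) - 3 = -7 - 3 = -10)
(19*B)*3 = (19*(-10))*3 = -190*3 = -570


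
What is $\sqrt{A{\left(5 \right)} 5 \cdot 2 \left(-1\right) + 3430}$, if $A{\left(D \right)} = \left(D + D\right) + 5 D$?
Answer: $2 \sqrt{770} \approx 55.498$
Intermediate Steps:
$A{\left(D \right)} = 7 D$ ($A{\left(D \right)} = 2 D + 5 D = 7 D$)
$\sqrt{A{\left(5 \right)} 5 \cdot 2 \left(-1\right) + 3430} = \sqrt{7 \cdot 5 \cdot 5 \cdot 2 \left(-1\right) + 3430} = \sqrt{35 \cdot 10 \left(-1\right) + 3430} = \sqrt{350 \left(-1\right) + 3430} = \sqrt{-350 + 3430} = \sqrt{3080} = 2 \sqrt{770}$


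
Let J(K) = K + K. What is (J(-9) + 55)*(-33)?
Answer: -1221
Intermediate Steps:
J(K) = 2*K
(J(-9) + 55)*(-33) = (2*(-9) + 55)*(-33) = (-18 + 55)*(-33) = 37*(-33) = -1221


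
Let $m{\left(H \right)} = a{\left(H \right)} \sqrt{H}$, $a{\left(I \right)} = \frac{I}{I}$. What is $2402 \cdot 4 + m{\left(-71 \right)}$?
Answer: $9608 + i \sqrt{71} \approx 9608.0 + 8.4261 i$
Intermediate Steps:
$a{\left(I \right)} = 1$
$m{\left(H \right)} = \sqrt{H}$ ($m{\left(H \right)} = 1 \sqrt{H} = \sqrt{H}$)
$2402 \cdot 4 + m{\left(-71 \right)} = 2402 \cdot 4 + \sqrt{-71} = 9608 + i \sqrt{71}$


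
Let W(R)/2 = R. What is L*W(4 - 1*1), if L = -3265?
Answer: -19590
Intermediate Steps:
W(R) = 2*R
L*W(4 - 1*1) = -6530*(4 - 1*1) = -6530*(4 - 1) = -6530*3 = -3265*6 = -19590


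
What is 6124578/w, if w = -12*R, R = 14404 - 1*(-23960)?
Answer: -44381/3336 ≈ -13.304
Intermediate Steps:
R = 38364 (R = 14404 + 23960 = 38364)
w = -460368 (w = -12*38364 = -460368)
6124578/w = 6124578/(-460368) = 6124578*(-1/460368) = -44381/3336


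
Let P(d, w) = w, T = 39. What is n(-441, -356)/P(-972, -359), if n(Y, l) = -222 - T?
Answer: 261/359 ≈ 0.72702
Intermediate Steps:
n(Y, l) = -261 (n(Y, l) = -222 - 1*39 = -222 - 39 = -261)
n(-441, -356)/P(-972, -359) = -261/(-359) = -261*(-1/359) = 261/359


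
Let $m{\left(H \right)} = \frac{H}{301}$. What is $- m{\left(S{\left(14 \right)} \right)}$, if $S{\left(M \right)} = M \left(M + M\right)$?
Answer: $- \frac{56}{43} \approx -1.3023$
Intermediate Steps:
$S{\left(M \right)} = 2 M^{2}$ ($S{\left(M \right)} = M 2 M = 2 M^{2}$)
$m{\left(H \right)} = \frac{H}{301}$ ($m{\left(H \right)} = H \frac{1}{301} = \frac{H}{301}$)
$- m{\left(S{\left(14 \right)} \right)} = - \frac{2 \cdot 14^{2}}{301} = - \frac{2 \cdot 196}{301} = - \frac{392}{301} = \left(-1\right) \frac{56}{43} = - \frac{56}{43}$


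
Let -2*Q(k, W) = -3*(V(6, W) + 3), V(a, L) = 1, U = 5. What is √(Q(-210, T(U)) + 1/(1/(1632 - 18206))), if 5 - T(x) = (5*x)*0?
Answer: 2*I*√4142 ≈ 128.72*I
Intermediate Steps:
T(x) = 5 (T(x) = 5 - 5*x*0 = 5 - 1*0 = 5 + 0 = 5)
Q(k, W) = 6 (Q(k, W) = -(-3)*(1 + 3)/2 = -(-3)*4/2 = -½*(-12) = 6)
√(Q(-210, T(U)) + 1/(1/(1632 - 18206))) = √(6 + 1/(1/(1632 - 18206))) = √(6 + 1/(1/(-16574))) = √(6 + 1/(-1/16574)) = √(6 - 16574) = √(-16568) = 2*I*√4142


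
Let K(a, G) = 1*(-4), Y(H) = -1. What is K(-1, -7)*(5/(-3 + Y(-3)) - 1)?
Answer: 9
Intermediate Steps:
K(a, G) = -4
K(-1, -7)*(5/(-3 + Y(-3)) - 1) = -4*(5/(-3 - 1) - 1) = -4*(5/(-4) - 1) = -4*(-¼*5 - 1) = -4*(-5/4 - 1) = -4*(-9/4) = 9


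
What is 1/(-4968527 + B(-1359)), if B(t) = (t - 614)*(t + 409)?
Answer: -1/3094177 ≈ -3.2319e-7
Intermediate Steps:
B(t) = (-614 + t)*(409 + t)
1/(-4968527 + B(-1359)) = 1/(-4968527 + (-251126 + (-1359)**2 - 205*(-1359))) = 1/(-4968527 + (-251126 + 1846881 + 278595)) = 1/(-4968527 + 1874350) = 1/(-3094177) = -1/3094177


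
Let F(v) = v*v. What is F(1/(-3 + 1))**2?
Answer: 1/16 ≈ 0.062500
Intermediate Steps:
F(v) = v**2
F(1/(-3 + 1))**2 = ((1/(-3 + 1))**2)**2 = ((1/(-2))**2)**2 = ((-1/2)**2)**2 = (1/4)**2 = 1/16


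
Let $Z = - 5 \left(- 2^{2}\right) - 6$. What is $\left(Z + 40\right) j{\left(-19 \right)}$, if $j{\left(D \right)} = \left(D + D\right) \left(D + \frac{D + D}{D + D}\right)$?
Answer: $36936$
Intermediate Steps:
$j{\left(D \right)} = 2 D \left(1 + D\right)$ ($j{\left(D \right)} = 2 D \left(D + \frac{2 D}{2 D}\right) = 2 D \left(D + 2 D \frac{1}{2 D}\right) = 2 D \left(D + 1\right) = 2 D \left(1 + D\right)$)
$Z = 14$ ($Z = - 5 \left(\left(-1\right) 4\right) - 6 = \left(-5\right) \left(-4\right) - 6 = 20 - 6 = 14$)
$\left(Z + 40\right) j{\left(-19 \right)} = \left(14 + 40\right) 2 \left(-19\right) \left(1 - 19\right) = 54 \cdot 2 \left(-19\right) \left(-18\right) = 54 \cdot 684 = 36936$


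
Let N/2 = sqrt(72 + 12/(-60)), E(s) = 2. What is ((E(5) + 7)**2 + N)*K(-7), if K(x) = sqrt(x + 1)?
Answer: I*sqrt(6)*(405 + 2*sqrt(1795))/5 ≈ 239.92*I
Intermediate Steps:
K(x) = sqrt(1 + x)
N = 2*sqrt(1795)/5 (N = 2*sqrt(72 + 12/(-60)) = 2*sqrt(72 + 12*(-1/60)) = 2*sqrt(72 - 1/5) = 2*sqrt(359/5) = 2*(sqrt(1795)/5) = 2*sqrt(1795)/5 ≈ 16.947)
((E(5) + 7)**2 + N)*K(-7) = ((2 + 7)**2 + 2*sqrt(1795)/5)*sqrt(1 - 7) = (9**2 + 2*sqrt(1795)/5)*sqrt(-6) = (81 + 2*sqrt(1795)/5)*(I*sqrt(6)) = I*sqrt(6)*(81 + 2*sqrt(1795)/5)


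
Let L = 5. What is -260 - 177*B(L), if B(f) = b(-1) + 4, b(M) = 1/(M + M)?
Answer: -1759/2 ≈ -879.50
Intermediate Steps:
b(M) = 1/(2*M)
B(f) = 7/2 (B(f) = (½)/(-1) + 4 = (½)*(-1) + 4 = -½ + 4 = 7/2)
-260 - 177*B(L) = -260 - 177*7/2 = -260 - 1239/2 = -1759/2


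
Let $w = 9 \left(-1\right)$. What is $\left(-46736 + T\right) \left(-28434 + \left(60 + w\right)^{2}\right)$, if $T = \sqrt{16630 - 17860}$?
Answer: $1207331088 - 25833 i \sqrt{1230} \approx 1.2073 \cdot 10^{9} - 9.06 \cdot 10^{5} i$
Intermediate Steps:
$w = -9$
$T = i \sqrt{1230}$ ($T = \sqrt{-1230} = i \sqrt{1230} \approx 35.071 i$)
$\left(-46736 + T\right) \left(-28434 + \left(60 + w\right)^{2}\right) = \left(-46736 + i \sqrt{1230}\right) \left(-28434 + \left(60 - 9\right)^{2}\right) = \left(-46736 + i \sqrt{1230}\right) \left(-28434 + 51^{2}\right) = \left(-46736 + i \sqrt{1230}\right) \left(-28434 + 2601\right) = \left(-46736 + i \sqrt{1230}\right) \left(-25833\right) = 1207331088 - 25833 i \sqrt{1230}$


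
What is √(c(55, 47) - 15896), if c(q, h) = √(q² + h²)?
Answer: √(-15896 + √5234) ≈ 125.79*I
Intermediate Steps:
c(q, h) = √(h² + q²)
√(c(55, 47) - 15896) = √(√(47² + 55²) - 15896) = √(√(2209 + 3025) - 15896) = √(√5234 - 15896) = √(-15896 + √5234)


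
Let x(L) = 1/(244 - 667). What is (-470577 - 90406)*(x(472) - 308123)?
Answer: 73116297117490/423 ≈ 1.7285e+11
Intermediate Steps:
x(L) = -1/423 (x(L) = 1/(-423) = -1/423)
(-470577 - 90406)*(x(472) - 308123) = (-470577 - 90406)*(-1/423 - 308123) = -560983*(-130336030/423) = 73116297117490/423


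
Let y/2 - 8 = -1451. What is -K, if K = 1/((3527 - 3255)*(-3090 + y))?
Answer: 1/1625472 ≈ 6.1521e-7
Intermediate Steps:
y = -2886 (y = 16 + 2*(-1451) = 16 - 2902 = -2886)
K = -1/1625472 (K = 1/((3527 - 3255)*(-3090 - 2886)) = 1/(272*(-5976)) = 1/(-1625472) = -1/1625472 ≈ -6.1521e-7)
-K = -1*(-1/1625472) = 1/1625472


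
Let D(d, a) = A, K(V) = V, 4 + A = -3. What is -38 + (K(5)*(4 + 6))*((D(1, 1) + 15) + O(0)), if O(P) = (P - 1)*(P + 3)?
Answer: 212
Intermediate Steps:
O(P) = (-1 + P)*(3 + P)
A = -7 (A = -4 - 3 = -7)
D(d, a) = -7
-38 + (K(5)*(4 + 6))*((D(1, 1) + 15) + O(0)) = -38 + (5*(4 + 6))*((-7 + 15) + (-3 + 0**2 + 2*0)) = -38 + (5*10)*(8 + (-3 + 0 + 0)) = -38 + 50*(8 - 3) = -38 + 50*5 = -38 + 250 = 212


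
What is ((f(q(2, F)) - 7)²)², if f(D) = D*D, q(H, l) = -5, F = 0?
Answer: 104976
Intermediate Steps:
f(D) = D²
((f(q(2, F)) - 7)²)² = (((-5)² - 7)²)² = ((25 - 7)²)² = (18²)² = 324² = 104976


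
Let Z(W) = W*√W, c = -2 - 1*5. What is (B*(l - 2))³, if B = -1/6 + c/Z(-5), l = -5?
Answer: -1772281/27000 - 1111663*I*√5/37500 ≈ -65.64 - 66.287*I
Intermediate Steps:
c = -7 (c = -2 - 5 = -7)
Z(W) = W^(3/2)
B = -⅙ - 7*I*√5/25 (B = -1/6 - 7*I*√5/25 = -1*⅙ - 7*I*√5/25 = -⅙ - 7*I*√5/25 ≈ -0.16667 - 0.6261*I)
(B*(l - 2))³ = ((-⅙ - 7*I*√5/25)*(-5 - 2))³ = ((-⅙ - 7*I*√5/25)*(-7))³ = (7/6 + 49*I*√5/25)³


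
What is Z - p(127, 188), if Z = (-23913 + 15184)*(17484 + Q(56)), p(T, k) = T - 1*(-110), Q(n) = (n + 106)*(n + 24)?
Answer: -265745913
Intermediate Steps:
Q(n) = (24 + n)*(106 + n) (Q(n) = (106 + n)*(24 + n) = (24 + n)*(106 + n))
p(T, k) = 110 + T (p(T, k) = T + 110 = 110 + T)
Z = -265745676 (Z = (-23913 + 15184)*(17484 + (2544 + 56² + 130*56)) = -8729*(17484 + (2544 + 3136 + 7280)) = -8729*(17484 + 12960) = -8729*30444 = -265745676)
Z - p(127, 188) = -265745676 - (110 + 127) = -265745676 - 1*237 = -265745676 - 237 = -265745913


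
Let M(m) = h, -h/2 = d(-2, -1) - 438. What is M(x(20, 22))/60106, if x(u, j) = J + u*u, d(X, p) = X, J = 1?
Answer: 440/30053 ≈ 0.014641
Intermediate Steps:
x(u, j) = 1 + u² (x(u, j) = 1 + u*u = 1 + u²)
h = 880 (h = -2*(-2 - 438) = -2*(-440) = 880)
M(m) = 880
M(x(20, 22))/60106 = 880/60106 = 880*(1/60106) = 440/30053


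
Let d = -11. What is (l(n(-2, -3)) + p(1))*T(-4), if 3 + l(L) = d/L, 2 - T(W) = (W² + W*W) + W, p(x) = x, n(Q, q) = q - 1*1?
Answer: -39/2 ≈ -19.500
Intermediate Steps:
n(Q, q) = -1 + q (n(Q, q) = q - 1 = -1 + q)
T(W) = 2 - W - 2*W² (T(W) = 2 - ((W² + W*W) + W) = 2 - ((W² + W²) + W) = 2 - (2*W² + W) = 2 - (W + 2*W²) = 2 + (-W - 2*W²) = 2 - W - 2*W²)
l(L) = -3 - 11/L
(l(n(-2, -3)) + p(1))*T(-4) = ((-3 - 11/(-1 - 3)) + 1)*(2 - 1*(-4) - 2*(-4)²) = ((-3 - 11/(-4)) + 1)*(2 + 4 - 2*16) = ((-3 - 11*(-¼)) + 1)*(2 + 4 - 32) = ((-3 + 11/4) + 1)*(-26) = (-¼ + 1)*(-26) = (¾)*(-26) = -39/2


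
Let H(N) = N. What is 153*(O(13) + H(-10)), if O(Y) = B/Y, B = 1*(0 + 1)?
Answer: -19737/13 ≈ -1518.2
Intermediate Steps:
B = 1 (B = 1*1 = 1)
O(Y) = 1/Y
153*(O(13) + H(-10)) = 153*(1/13 - 10) = 153*(-129/13) = -19737/13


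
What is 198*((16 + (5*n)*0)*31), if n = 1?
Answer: 98208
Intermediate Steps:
198*((16 + (5*n)*0)*31) = 198*((16 + (5*1)*0)*31) = 198*((16 + 5*0)*31) = 198*((16 + 0)*31) = 198*(16*31) = 198*496 = 98208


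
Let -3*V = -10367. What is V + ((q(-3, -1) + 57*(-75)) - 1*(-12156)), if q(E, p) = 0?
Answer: 34010/3 ≈ 11337.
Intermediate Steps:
V = 10367/3 (V = -⅓*(-10367) = 10367/3 ≈ 3455.7)
V + ((q(-3, -1) + 57*(-75)) - 1*(-12156)) = 10367/3 + ((0 + 57*(-75)) - 1*(-12156)) = 10367/3 + ((0 - 4275) + 12156) = 10367/3 + (-4275 + 12156) = 10367/3 + 7881 = 34010/3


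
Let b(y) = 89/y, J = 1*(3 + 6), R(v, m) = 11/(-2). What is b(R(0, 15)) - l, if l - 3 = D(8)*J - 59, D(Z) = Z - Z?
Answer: 438/11 ≈ 39.818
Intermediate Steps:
R(v, m) = -11/2 (R(v, m) = 11*(-1/2) = -11/2)
J = 9 (J = 1*9 = 9)
D(Z) = 0
l = -56 (l = 3 + (0*9 - 59) = 3 + (0 - 59) = 3 - 59 = -56)
b(R(0, 15)) - l = 89/(-11/2) - 1*(-56) = 89*(-2/11) + 56 = -178/11 + 56 = 438/11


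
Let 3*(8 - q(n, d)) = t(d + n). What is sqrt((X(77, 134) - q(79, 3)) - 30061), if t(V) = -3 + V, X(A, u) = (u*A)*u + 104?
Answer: 2*sqrt(3043515)/3 ≈ 1163.0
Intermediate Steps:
X(A, u) = 104 + A*u**2 (X(A, u) = (A*u)*u + 104 = A*u**2 + 104 = 104 + A*u**2)
q(n, d) = 9 - d/3 - n/3 (q(n, d) = 8 - (-3 + (d + n))/3 = 8 - (-3 + d + n)/3 = 8 + (1 - d/3 - n/3) = 9 - d/3 - n/3)
sqrt((X(77, 134) - q(79, 3)) - 30061) = sqrt(((104 + 77*134**2) - (9 - 1/3*3 - 1/3*79)) - 30061) = sqrt(((104 + 77*17956) - (9 - 1 - 79/3)) - 30061) = sqrt(((104 + 1382612) - 1*(-55/3)) - 30061) = sqrt((1382716 + 55/3) - 30061) = sqrt(4148203/3 - 30061) = sqrt(4058020/3) = 2*sqrt(3043515)/3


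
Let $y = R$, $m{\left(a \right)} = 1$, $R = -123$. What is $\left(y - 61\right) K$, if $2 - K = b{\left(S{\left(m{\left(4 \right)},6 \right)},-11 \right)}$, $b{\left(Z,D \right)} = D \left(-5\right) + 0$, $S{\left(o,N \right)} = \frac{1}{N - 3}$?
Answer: $9752$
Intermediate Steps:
$S{\left(o,N \right)} = \frac{1}{-3 + N}$
$b{\left(Z,D \right)} = - 5 D$ ($b{\left(Z,D \right)} = - 5 D + 0 = - 5 D$)
$y = -123$
$K = -53$ ($K = 2 - \left(-5\right) \left(-11\right) = 2 - 55 = -53$)
$\left(y - 61\right) K = \left(-123 - 61\right) \left(-53\right) = \left(-184\right) \left(-53\right) = 9752$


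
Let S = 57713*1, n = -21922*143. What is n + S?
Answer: -3077133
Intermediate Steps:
n = -3134846
S = 57713
n + S = -3134846 + 57713 = -3077133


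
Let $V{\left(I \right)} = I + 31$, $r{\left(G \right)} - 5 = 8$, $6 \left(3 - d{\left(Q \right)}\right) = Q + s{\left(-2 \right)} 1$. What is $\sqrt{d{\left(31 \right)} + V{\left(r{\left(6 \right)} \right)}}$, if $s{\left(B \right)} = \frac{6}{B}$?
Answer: $\frac{\sqrt{381}}{3} \approx 6.5064$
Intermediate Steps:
$d{\left(Q \right)} = \frac{7}{2} - \frac{Q}{6}$ ($d{\left(Q \right)} = 3 - \frac{Q + \frac{6}{-2} \cdot 1}{6} = 3 - \frac{Q + 6 \left(- \frac{1}{2}\right) 1}{6} = 3 - \frac{Q - 3}{6} = 3 - \frac{-3 + Q}{6} = 3 - \left(- \frac{1}{2} + \frac{Q}{6}\right) = \frac{7}{2} - \frac{Q}{6}$)
$r{\left(G \right)} = 13$ ($r{\left(G \right)} = 5 + 8 = 13$)
$V{\left(I \right)} = 31 + I$
$\sqrt{d{\left(31 \right)} + V{\left(r{\left(6 \right)} \right)}} = \sqrt{\left(\frac{7}{2} - \frac{31}{6}\right) + \left(31 + 13\right)} = \sqrt{\left(\frac{7}{2} - \frac{31}{6}\right) + 44} = \sqrt{- \frac{5}{3} + 44} = \sqrt{\frac{127}{3}} = \frac{\sqrt{381}}{3}$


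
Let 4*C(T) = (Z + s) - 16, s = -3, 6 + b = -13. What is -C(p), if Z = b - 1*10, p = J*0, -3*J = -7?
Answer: 12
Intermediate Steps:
b = -19 (b = -6 - 13 = -19)
J = 7/3 (J = -⅓*(-7) = 7/3 ≈ 2.3333)
p = 0 (p = (7/3)*0 = 0)
Z = -29 (Z = -19 - 1*10 = -19 - 10 = -29)
C(T) = -12 (C(T) = ((-29 - 3) - 16)/4 = (-32 - 16)/4 = (¼)*(-48) = -12)
-C(p) = -1*(-12) = 12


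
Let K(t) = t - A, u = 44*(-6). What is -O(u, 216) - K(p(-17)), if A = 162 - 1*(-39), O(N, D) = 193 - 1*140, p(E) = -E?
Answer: 131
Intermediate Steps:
u = -264
O(N, D) = 53 (O(N, D) = 193 - 140 = 53)
A = 201 (A = 162 + 39 = 201)
K(t) = -201 + t (K(t) = t - 1*201 = t - 201 = -201 + t)
-O(u, 216) - K(p(-17)) = -1*53 - (-201 - 1*(-17)) = -53 - (-201 + 17) = -53 - 1*(-184) = -53 + 184 = 131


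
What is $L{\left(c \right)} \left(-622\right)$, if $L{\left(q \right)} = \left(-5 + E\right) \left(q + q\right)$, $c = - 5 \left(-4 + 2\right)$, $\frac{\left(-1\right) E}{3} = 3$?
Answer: $174160$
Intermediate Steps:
$E = -9$ ($E = \left(-3\right) 3 = -9$)
$c = 10$ ($c = \left(-5\right) \left(-2\right) = 10$)
$L{\left(q \right)} = - 28 q$ ($L{\left(q \right)} = \left(-5 - 9\right) \left(q + q\right) = - 14 \cdot 2 q = - 28 q$)
$L{\left(c \right)} \left(-622\right) = \left(-28\right) 10 \left(-622\right) = \left(-280\right) \left(-622\right) = 174160$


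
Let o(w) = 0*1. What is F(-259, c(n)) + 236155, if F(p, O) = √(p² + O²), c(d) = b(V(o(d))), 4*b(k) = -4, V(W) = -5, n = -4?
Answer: 236155 + √67082 ≈ 2.3641e+5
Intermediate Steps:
o(w) = 0
b(k) = -1 (b(k) = (¼)*(-4) = -1)
c(d) = -1
F(p, O) = √(O² + p²)
F(-259, c(n)) + 236155 = √((-1)² + (-259)²) + 236155 = √(1 + 67081) + 236155 = √67082 + 236155 = 236155 + √67082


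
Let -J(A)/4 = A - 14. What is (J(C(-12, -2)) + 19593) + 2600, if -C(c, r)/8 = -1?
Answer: 22217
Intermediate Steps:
C(c, r) = 8 (C(c, r) = -8*(-1) = 8)
J(A) = 56 - 4*A (J(A) = -4*(A - 14) = -4*(-14 + A) = 56 - 4*A)
(J(C(-12, -2)) + 19593) + 2600 = ((56 - 4*8) + 19593) + 2600 = ((56 - 32) + 19593) + 2600 = (24 + 19593) + 2600 = 19617 + 2600 = 22217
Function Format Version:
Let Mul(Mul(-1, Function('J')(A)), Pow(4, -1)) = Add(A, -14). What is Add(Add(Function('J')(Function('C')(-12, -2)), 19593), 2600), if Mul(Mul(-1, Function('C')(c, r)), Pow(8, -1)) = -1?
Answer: 22217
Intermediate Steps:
Function('C')(c, r) = 8 (Function('C')(c, r) = Mul(-8, -1) = 8)
Function('J')(A) = Add(56, Mul(-4, A)) (Function('J')(A) = Mul(-4, Add(A, -14)) = Mul(-4, Add(-14, A)) = Add(56, Mul(-4, A)))
Add(Add(Function('J')(Function('C')(-12, -2)), 19593), 2600) = Add(Add(Add(56, Mul(-4, 8)), 19593), 2600) = Add(Add(Add(56, -32), 19593), 2600) = Add(Add(24, 19593), 2600) = Add(19617, 2600) = 22217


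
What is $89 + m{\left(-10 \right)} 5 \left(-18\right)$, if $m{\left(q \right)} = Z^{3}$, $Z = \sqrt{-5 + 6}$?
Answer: $-1$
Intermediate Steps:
$Z = 1$ ($Z = \sqrt{1} = 1$)
$m{\left(q \right)} = 1$ ($m{\left(q \right)} = 1^{3} = 1$)
$89 + m{\left(-10 \right)} 5 \left(-18\right) = 89 + 1 \cdot 5 \left(-18\right) = 89 + 1 \left(-90\right) = 89 - 90 = -1$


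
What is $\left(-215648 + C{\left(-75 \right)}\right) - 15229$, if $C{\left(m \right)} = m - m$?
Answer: $-230877$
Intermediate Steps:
$C{\left(m \right)} = 0$
$\left(-215648 + C{\left(-75 \right)}\right) - 15229 = \left(-215648 + 0\right) - 15229 = -215648 - 15229 = -230877$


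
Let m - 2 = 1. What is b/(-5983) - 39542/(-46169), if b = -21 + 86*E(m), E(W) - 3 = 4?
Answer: 209755597/276229127 ≈ 0.75935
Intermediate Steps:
m = 3 (m = 2 + 1 = 3)
E(W) = 7 (E(W) = 3 + 4 = 7)
b = 581 (b = -21 + 86*7 = -21 + 602 = 581)
b/(-5983) - 39542/(-46169) = 581/(-5983) - 39542/(-46169) = 581*(-1/5983) - 39542*(-1/46169) = -581/5983 + 39542/46169 = 209755597/276229127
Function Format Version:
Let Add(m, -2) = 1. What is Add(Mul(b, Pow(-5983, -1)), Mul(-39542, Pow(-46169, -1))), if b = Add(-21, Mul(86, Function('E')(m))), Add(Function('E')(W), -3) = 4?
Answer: Rational(209755597, 276229127) ≈ 0.75935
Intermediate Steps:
m = 3 (m = Add(2, 1) = 3)
Function('E')(W) = 7 (Function('E')(W) = Add(3, 4) = 7)
b = 581 (b = Add(-21, Mul(86, 7)) = Add(-21, 602) = 581)
Add(Mul(b, Pow(-5983, -1)), Mul(-39542, Pow(-46169, -1))) = Add(Mul(581, Pow(-5983, -1)), Mul(-39542, Pow(-46169, -1))) = Add(Mul(581, Rational(-1, 5983)), Mul(-39542, Rational(-1, 46169))) = Add(Rational(-581, 5983), Rational(39542, 46169)) = Rational(209755597, 276229127)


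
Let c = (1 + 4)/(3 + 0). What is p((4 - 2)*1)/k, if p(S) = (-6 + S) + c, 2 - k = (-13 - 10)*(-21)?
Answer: 7/1443 ≈ 0.0048510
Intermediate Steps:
c = 5/3 ≈ 1.6667
k = -481 (k = 2 - (-13 - 10)*(-21) = 2 - (-23)*(-21) = 2 - 1*483 = 2 - 483 = -481)
p(S) = -13/3 + S (p(S) = (-6 + S) + 5/3 = -13/3 + S)
p((4 - 2)*1)/k = (-13/3 + (4 - 2)*1)/(-481) = (-13/3 + 2*1)*(-1/481) = (-13/3 + 2)*(-1/481) = -7/3*(-1/481) = 7/1443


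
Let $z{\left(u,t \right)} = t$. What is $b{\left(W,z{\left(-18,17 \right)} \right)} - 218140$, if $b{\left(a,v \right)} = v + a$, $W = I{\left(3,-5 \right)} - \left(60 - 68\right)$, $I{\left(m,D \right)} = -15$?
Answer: $-218130$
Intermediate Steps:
$W = -7$ ($W = -15 - \left(60 - 68\right) = -15 - -8 = -15 + 8 = -7$)
$b{\left(a,v \right)} = a + v$
$b{\left(W,z{\left(-18,17 \right)} \right)} - 218140 = \left(-7 + 17\right) - 218140 = 10 - 218140 = -218130$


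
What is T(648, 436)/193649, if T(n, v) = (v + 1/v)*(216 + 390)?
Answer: 57599391/42215482 ≈ 1.3644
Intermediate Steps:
T(n, v) = 606*v + 606/v (T(n, v) = (v + 1/v)*606 = 606*v + 606/v)
T(648, 436)/193649 = (606*436 + 606/436)/193649 = (264216 + 606*(1/436))*(1/193649) = (264216 + 303/218)*(1/193649) = (57599391/218)*(1/193649) = 57599391/42215482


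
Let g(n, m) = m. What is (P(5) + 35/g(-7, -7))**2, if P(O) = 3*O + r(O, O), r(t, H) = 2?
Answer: 144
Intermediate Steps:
P(O) = 2 + 3*O (P(O) = 3*O + 2 = 2 + 3*O)
(P(5) + 35/g(-7, -7))**2 = ((2 + 3*5) + 35/(-7))**2 = ((2 + 15) + 35*(-1/7))**2 = (17 - 5)**2 = 12**2 = 144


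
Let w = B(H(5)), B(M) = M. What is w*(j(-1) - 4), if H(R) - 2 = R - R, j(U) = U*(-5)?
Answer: 2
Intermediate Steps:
j(U) = -5*U
H(R) = 2 (H(R) = 2 + (R - R) = 2 + 0 = 2)
w = 2
w*(j(-1) - 4) = 2*(-5*(-1) - 4) = 2*(5 - 4) = 2*1 = 2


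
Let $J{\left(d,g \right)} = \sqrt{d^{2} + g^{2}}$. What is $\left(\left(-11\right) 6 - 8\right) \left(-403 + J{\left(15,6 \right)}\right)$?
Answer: $29822 - 222 \sqrt{29} \approx 28627.0$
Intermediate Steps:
$\left(\left(-11\right) 6 - 8\right) \left(-403 + J{\left(15,6 \right)}\right) = \left(\left(-11\right) 6 - 8\right) \left(-403 + \sqrt{15^{2} + 6^{2}}\right) = \left(-66 - 8\right) \left(-403 + \sqrt{225 + 36}\right) = - 74 \left(-403 + \sqrt{261}\right) = - 74 \left(-403 + 3 \sqrt{29}\right) = 29822 - 222 \sqrt{29}$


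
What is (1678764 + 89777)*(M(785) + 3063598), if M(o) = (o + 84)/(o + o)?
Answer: 8506416449575389/1570 ≈ 5.4181e+12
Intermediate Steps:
M(o) = (84 + o)/(2*o) (M(o) = (84 + o)/((2*o)) = (84 + o)*(1/(2*o)) = (84 + o)/(2*o))
(1678764 + 89777)*(M(785) + 3063598) = (1678764 + 89777)*((1/2)*(84 + 785)/785 + 3063598) = 1768541*((1/2)*(1/785)*869 + 3063598) = 1768541*(869/1570 + 3063598) = 1768541*(4809849729/1570) = 8506416449575389/1570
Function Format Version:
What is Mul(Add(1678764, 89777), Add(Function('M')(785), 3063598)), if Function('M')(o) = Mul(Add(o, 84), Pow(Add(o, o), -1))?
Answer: Rational(8506416449575389, 1570) ≈ 5.4181e+12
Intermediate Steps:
Function('M')(o) = Mul(Rational(1, 2), Pow(o, -1), Add(84, o)) (Function('M')(o) = Mul(Add(84, o), Pow(Mul(2, o), -1)) = Mul(Add(84, o), Mul(Rational(1, 2), Pow(o, -1))) = Mul(Rational(1, 2), Pow(o, -1), Add(84, o)))
Mul(Add(1678764, 89777), Add(Function('M')(785), 3063598)) = Mul(Add(1678764, 89777), Add(Mul(Rational(1, 2), Pow(785, -1), Add(84, 785)), 3063598)) = Mul(1768541, Add(Mul(Rational(1, 2), Rational(1, 785), 869), 3063598)) = Mul(1768541, Add(Rational(869, 1570), 3063598)) = Mul(1768541, Rational(4809849729, 1570)) = Rational(8506416449575389, 1570)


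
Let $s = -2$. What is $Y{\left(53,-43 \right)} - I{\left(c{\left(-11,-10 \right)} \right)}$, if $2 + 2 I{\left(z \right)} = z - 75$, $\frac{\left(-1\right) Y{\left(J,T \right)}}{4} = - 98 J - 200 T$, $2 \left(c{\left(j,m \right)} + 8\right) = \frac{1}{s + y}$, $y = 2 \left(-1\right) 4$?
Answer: $- \frac{543259}{40} \approx -13581.0$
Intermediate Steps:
$y = -8$ ($y = \left(-2\right) 4 = -8$)
$c{\left(j,m \right)} = - \frac{161}{20}$ ($c{\left(j,m \right)} = -8 + \frac{1}{2 \left(-2 - 8\right)} = -8 + \frac{1}{2 \left(-10\right)} = -8 + \frac{1}{2} \left(- \frac{1}{10}\right) = -8 - \frac{1}{20} = - \frac{161}{20}$)
$Y{\left(J,T \right)} = 392 J + 800 T$ ($Y{\left(J,T \right)} = - 4 \left(- 98 J - 200 T\right) = - 4 \left(- 200 T - 98 J\right) = 392 J + 800 T$)
$I{\left(z \right)} = - \frac{77}{2} + \frac{z}{2}$ ($I{\left(z \right)} = -1 + \frac{z - 75}{2} = -1 + \frac{-75 + z}{2} = -1 + \left(- \frac{75}{2} + \frac{z}{2}\right) = - \frac{77}{2} + \frac{z}{2}$)
$Y{\left(53,-43 \right)} - I{\left(c{\left(-11,-10 \right)} \right)} = \left(392 \cdot 53 + 800 \left(-43\right)\right) - \left(- \frac{77}{2} + \frac{1}{2} \left(- \frac{161}{20}\right)\right) = \left(20776 - 34400\right) - \left(- \frac{77}{2} - \frac{161}{40}\right) = -13624 - - \frac{1701}{40} = -13624 + \frac{1701}{40} = - \frac{543259}{40}$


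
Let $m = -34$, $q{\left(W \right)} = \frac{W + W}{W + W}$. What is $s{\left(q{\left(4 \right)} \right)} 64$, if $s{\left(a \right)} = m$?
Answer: $-2176$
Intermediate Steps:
$q{\left(W \right)} = 1$ ($q{\left(W \right)} = \frac{2 W}{2 W} = 2 W \frac{1}{2 W} = 1$)
$s{\left(a \right)} = -34$
$s{\left(q{\left(4 \right)} \right)} 64 = \left(-34\right) 64 = -2176$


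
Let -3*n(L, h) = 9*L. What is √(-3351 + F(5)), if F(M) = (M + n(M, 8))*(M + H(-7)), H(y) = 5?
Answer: I*√3451 ≈ 58.745*I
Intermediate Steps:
n(L, h) = -3*L
F(M) = -2*M*(5 + M) (F(M) = (M - 3*M)*(M + 5) = (-2*M)*(5 + M) = -2*M*(5 + M))
√(-3351 + F(5)) = √(-3351 + 2*5*(-5 - 1*5)) = √(-3351 + 2*5*(-5 - 5)) = √(-3351 + 2*5*(-10)) = √(-3351 - 100) = √(-3451) = I*√3451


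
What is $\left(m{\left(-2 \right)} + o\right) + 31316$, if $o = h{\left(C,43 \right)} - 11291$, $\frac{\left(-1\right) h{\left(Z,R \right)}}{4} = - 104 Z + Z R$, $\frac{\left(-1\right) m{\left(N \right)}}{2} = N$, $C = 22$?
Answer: $25397$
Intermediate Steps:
$m{\left(N \right)} = - 2 N$
$h{\left(Z,R \right)} = 416 Z - 4 R Z$ ($h{\left(Z,R \right)} = - 4 \left(- 104 Z + Z R\right) = - 4 \left(- 104 Z + R Z\right) = 416 Z - 4 R Z$)
$o = -5923$ ($o = 4 \cdot 22 \left(104 - 43\right) - 11291 = 4 \cdot 22 \cdot 61 - 11291 = 5368 - 11291 = -5923$)
$\left(m{\left(-2 \right)} + o\right) + 31316 = \left(\left(-2\right) \left(-2\right) - 5923\right) + 31316 = \left(4 - 5923\right) + 31316 = -5919 + 31316 = 25397$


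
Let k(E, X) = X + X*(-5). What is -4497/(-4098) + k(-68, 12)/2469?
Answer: 1211821/1124218 ≈ 1.0779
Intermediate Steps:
k(E, X) = -4*X (k(E, X) = X - 5*X = -4*X)
-4497/(-4098) + k(-68, 12)/2469 = -4497/(-4098) - 4*12/2469 = -4497*(-1/4098) - 48*1/2469 = 1499/1366 - 16/823 = 1211821/1124218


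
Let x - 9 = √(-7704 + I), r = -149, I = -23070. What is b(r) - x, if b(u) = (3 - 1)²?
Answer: -5 - I*√30774 ≈ -5.0 - 175.43*I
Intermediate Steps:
b(u) = 4 (b(u) = 2² = 4)
x = 9 + I*√30774 (x = 9 + √(-7704 - 23070) = 9 + √(-30774) = 9 + I*√30774 ≈ 9.0 + 175.43*I)
b(r) - x = 4 - (9 + I*√30774) = 4 + (-9 - I*√30774) = -5 - I*√30774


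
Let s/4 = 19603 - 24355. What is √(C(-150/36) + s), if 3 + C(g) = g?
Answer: I*√684546/6 ≈ 137.9*I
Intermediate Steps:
C(g) = -3 + g
s = -19008 (s = 4*(19603 - 24355) = 4*(-4752) = -19008)
√(C(-150/36) + s) = √((-3 - 150/36) - 19008) = √((-3 - 150*1/36) - 19008) = √((-3 - 25/6) - 19008) = √(-43/6 - 19008) = √(-114091/6) = I*√684546/6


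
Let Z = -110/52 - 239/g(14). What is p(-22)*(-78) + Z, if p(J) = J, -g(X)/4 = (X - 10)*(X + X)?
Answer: 9984771/5824 ≈ 1714.4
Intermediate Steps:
g(X) = -8*X*(-10 + X) (g(X) = -4*(X - 10)*(X + X) = -4*(-10 + X)*2*X = -8*X*(-10 + X))
Z = -9213/5824 (Z = -110/52 - 239*1/(112*(10 - 1*14)) = -110*1/52 - 239*1/(112*(10 - 14)) = -55/26 - 239/(8*14*(-4)) = -55/26 - 239/(-448) = -55/26 - 239*(-1/448) = -55/26 + 239/448 = -9213/5824 ≈ -1.5819)
p(-22)*(-78) + Z = -22*(-78) - 9213/5824 = 1716 - 9213/5824 = 9984771/5824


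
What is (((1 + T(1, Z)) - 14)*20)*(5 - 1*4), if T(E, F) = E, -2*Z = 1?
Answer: -240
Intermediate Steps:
Z = -½ (Z = -½*1 = -½ ≈ -0.50000)
(((1 + T(1, Z)) - 14)*20)*(5 - 1*4) = (((1 + 1) - 14)*20)*(5 - 1*4) = ((2 - 14)*20)*(5 - 4) = -12*20*1 = -240*1 = -240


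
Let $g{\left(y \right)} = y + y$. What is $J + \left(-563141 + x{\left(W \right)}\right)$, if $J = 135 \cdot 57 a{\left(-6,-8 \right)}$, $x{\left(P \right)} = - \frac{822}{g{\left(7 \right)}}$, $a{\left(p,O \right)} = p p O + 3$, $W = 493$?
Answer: $- \frac{19293923}{7} \approx -2.7563 \cdot 10^{6}$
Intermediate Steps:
$a{\left(p,O \right)} = 3 + O p^{2}$ ($a{\left(p,O \right)} = p^{2} O + 3 = O p^{2} + 3 = 3 + O p^{2}$)
$g{\left(y \right)} = 2 y$
$x{\left(P \right)} = - \frac{411}{7}$ ($x{\left(P \right)} = - \frac{822}{2 \cdot 7} = - \frac{822}{14} = \left(-822\right) \frac{1}{14} = - \frac{411}{7}$)
$J = -2193075$ ($J = 135 \cdot 57 \left(3 - 8 \left(-6\right)^{2}\right) = 7695 \left(3 - 288\right) = 7695 \left(-285\right) = -2193075$)
$J + \left(-563141 + x{\left(W \right)}\right) = -2193075 - \frac{3942398}{7} = - \frac{19293923}{7}$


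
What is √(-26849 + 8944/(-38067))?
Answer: I*√38907132104409/38067 ≈ 163.86*I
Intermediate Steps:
√(-26849 + 8944/(-38067)) = √(-26849 + 8944*(-1/38067)) = √(-26849 - 8944/38067) = √(-1022069827/38067) = I*√38907132104409/38067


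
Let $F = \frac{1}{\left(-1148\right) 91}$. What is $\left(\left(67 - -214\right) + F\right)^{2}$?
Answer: $\frac{861745791227049}{10913563024} \approx 78961.0$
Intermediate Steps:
$F = - \frac{1}{104468}$ ($F = \left(- \frac{1}{1148}\right) \frac{1}{91} = - \frac{1}{104468} \approx -9.5723 \cdot 10^{-6}$)
$\left(\left(67 - -214\right) + F\right)^{2} = \left(\left(67 - -214\right) - \frac{1}{104468}\right)^{2} = \left(\left(67 + 214\right) - \frac{1}{104468}\right)^{2} = \left(281 - \frac{1}{104468}\right)^{2} = \left(\frac{29355507}{104468}\right)^{2} = \frac{861745791227049}{10913563024}$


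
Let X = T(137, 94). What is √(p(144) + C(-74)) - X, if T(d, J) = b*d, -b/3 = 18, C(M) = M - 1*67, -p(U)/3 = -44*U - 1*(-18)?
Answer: 7398 + √18813 ≈ 7535.2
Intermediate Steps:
p(U) = -54 + 132*U (p(U) = -3*(-44*U - 1*(-18)) = -3*(-44*U + 18) = -3*(18 - 44*U) = -54 + 132*U)
C(M) = -67 + M (C(M) = M - 67 = -67 + M)
b = -54 (b = -3*18 = -54)
T(d, J) = -54*d
X = -7398 (X = -54*137 = -7398)
√(p(144) + C(-74)) - X = √((-54 + 132*144) + (-67 - 74)) - 1*(-7398) = √((-54 + 19008) - 141) + 7398 = √(18954 - 141) + 7398 = √18813 + 7398 = 7398 + √18813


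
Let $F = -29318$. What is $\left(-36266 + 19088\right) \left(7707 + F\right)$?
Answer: $371233758$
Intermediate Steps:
$\left(-36266 + 19088\right) \left(7707 + F\right) = \left(-36266 + 19088\right) \left(7707 - 29318\right) = \left(-17178\right) \left(-21611\right) = 371233758$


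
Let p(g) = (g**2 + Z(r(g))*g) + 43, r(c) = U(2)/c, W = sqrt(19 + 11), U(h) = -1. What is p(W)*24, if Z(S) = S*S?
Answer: 1752 + 4*sqrt(30)/5 ≈ 1756.4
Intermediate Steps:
W = sqrt(30) ≈ 5.4772
r(c) = -1/c
Z(S) = S**2
p(g) = 43 + 1/g + g**2 (p(g) = (g**2 + (-1/g)**2*g) + 43 = (g**2 + g/g**2) + 43 = (g**2 + 1/g) + 43 = (1/g + g**2) + 43 = 43 + 1/g + g**2)
p(W)*24 = (43 + 1/(sqrt(30)) + (sqrt(30))**2)*24 = (43 + sqrt(30)/30 + 30)*24 = (73 + sqrt(30)/30)*24 = 1752 + 4*sqrt(30)/5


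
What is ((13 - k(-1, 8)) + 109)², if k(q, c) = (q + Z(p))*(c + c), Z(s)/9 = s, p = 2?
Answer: 22500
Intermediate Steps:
Z(s) = 9*s
k(q, c) = 2*c*(18 + q) (k(q, c) = (q + 9*2)*(c + c) = (q + 18)*(2*c) = (18 + q)*(2*c) = 2*c*(18 + q))
((13 - k(-1, 8)) + 109)² = ((13 - 2*8*(18 - 1)) + 109)² = ((13 - 2*8*17) + 109)² = ((13 - 1*272) + 109)² = ((13 - 272) + 109)² = (-259 + 109)² = (-150)² = 22500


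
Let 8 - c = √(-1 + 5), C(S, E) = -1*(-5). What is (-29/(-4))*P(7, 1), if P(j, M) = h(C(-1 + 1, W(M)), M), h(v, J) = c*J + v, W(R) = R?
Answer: 319/4 ≈ 79.750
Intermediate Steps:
C(S, E) = 5
c = 6 (c = 8 - √(-1 + 5) = 8 - √4 = 8 - 1*2 = 8 - 2 = 6)
h(v, J) = v + 6*J (h(v, J) = 6*J + v = v + 6*J)
P(j, M) = 5 + 6*M
(-29/(-4))*P(7, 1) = (-29/(-4))*(5 + 6*1) = (-29*(-¼))*(5 + 6) = (29/4)*11 = 319/4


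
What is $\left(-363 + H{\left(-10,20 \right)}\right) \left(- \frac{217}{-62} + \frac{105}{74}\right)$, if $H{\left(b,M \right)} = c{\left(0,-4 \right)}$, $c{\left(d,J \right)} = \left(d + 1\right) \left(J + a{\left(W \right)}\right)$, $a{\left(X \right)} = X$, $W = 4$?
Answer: $- \frac{66066}{37} \approx -1785.6$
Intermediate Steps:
$c{\left(d,J \right)} = \left(1 + d\right) \left(4 + J\right)$ ($c{\left(d,J \right)} = \left(d + 1\right) \left(J + 4\right) = \left(1 + d\right) \left(4 + J\right)$)
$H{\left(b,M \right)} = 0$ ($H{\left(b,M \right)} = 4 - 4 + 4 \cdot 0 - 0 = 4 - 4 + 0 + 0 = 0$)
$\left(-363 + H{\left(-10,20 \right)}\right) \left(- \frac{217}{-62} + \frac{105}{74}\right) = \left(-363 + 0\right) \left(- \frac{217}{-62} + \frac{105}{74}\right) = - 363 \left(\left(-217\right) \left(- \frac{1}{62}\right) + 105 \cdot \frac{1}{74}\right) = - 363 \left(\frac{7}{2} + \frac{105}{74}\right) = \left(-363\right) \frac{182}{37} = - \frac{66066}{37}$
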